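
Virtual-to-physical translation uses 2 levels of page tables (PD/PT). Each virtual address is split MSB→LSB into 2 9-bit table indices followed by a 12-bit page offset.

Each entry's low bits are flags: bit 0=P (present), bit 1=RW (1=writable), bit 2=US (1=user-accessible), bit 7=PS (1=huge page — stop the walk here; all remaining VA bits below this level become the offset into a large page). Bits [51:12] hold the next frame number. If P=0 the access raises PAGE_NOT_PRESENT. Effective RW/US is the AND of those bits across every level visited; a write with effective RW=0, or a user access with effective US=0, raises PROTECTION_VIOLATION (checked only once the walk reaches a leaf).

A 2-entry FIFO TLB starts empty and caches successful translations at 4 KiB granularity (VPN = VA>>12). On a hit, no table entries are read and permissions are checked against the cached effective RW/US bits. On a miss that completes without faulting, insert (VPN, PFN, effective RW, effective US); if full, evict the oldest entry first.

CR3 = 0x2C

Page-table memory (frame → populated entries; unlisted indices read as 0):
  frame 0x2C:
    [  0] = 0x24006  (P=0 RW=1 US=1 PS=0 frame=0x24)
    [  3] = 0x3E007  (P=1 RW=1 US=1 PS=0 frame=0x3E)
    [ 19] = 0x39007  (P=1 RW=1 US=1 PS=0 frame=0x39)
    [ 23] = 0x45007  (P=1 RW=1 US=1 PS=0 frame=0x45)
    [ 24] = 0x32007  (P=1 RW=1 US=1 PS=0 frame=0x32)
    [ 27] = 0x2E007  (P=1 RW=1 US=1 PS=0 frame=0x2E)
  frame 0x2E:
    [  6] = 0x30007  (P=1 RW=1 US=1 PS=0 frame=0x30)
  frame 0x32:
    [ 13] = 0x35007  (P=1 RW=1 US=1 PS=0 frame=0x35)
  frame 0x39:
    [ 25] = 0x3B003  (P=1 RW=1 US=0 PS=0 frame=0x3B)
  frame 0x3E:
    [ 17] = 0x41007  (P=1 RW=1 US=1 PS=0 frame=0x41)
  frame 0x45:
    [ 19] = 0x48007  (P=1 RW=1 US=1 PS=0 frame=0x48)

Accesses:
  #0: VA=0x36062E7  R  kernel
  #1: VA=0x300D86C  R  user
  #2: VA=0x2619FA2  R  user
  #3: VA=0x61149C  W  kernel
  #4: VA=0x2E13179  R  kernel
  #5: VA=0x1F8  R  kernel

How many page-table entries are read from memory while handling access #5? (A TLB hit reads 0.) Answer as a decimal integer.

Trace:
#0 VA=0x36062E7 (r,kernel):
  [0] read 0x2C idx=27: raw=0x2E007 flags P=1 W=1 U=1 S=0
  [1] read 0x2E idx=6: raw=0x30007 flags P=1 W=1 U=1 S=0
  ⇒ phys 0x302E7  [2 reads]
#1 VA=0x300D86C (r,user):
  [0] read 0x2C idx=24: raw=0x32007 flags P=1 W=1 U=1 S=0
  [1] read 0x32 idx=13: raw=0x35007 flags P=1 W=1 U=1 S=0
  ⇒ phys 0x3586C  [2 reads]
#2 VA=0x2619FA2 (r,user):
  [0] read 0x2C idx=19: raw=0x39007 flags P=1 W=1 U=1 S=0
  [1] read 0x39 idx=25: raw=0x3B003 flags P=1 W=1 U=0 S=0
  → PROTECTION_VIOLATION  (2 entries read)
#3 VA=0x61149C (w,kernel):
  [0] read 0x2C idx=3: raw=0x3E007 flags P=1 W=1 U=1 S=0
  [1] read 0x3E idx=17: raw=0x41007 flags P=1 W=1 U=1 S=0
  ⇒ phys 0x4149C  [2 reads]
#4 VA=0x2E13179 (r,kernel):
  [0] read 0x2C idx=23: raw=0x45007 flags P=1 W=1 U=1 S=0
  [1] read 0x45 idx=19: raw=0x48007 flags P=1 W=1 U=1 S=0
  ⇒ phys 0x48179  [2 reads]
#5 VA=0x1F8 (r,kernel):
  [0] read 0x2C idx=0: raw=0x24006 flags P=0 W=1 U=1 S=0
  → PAGE_NOT_PRESENT  (1 entries read)

Entries read for #5: 1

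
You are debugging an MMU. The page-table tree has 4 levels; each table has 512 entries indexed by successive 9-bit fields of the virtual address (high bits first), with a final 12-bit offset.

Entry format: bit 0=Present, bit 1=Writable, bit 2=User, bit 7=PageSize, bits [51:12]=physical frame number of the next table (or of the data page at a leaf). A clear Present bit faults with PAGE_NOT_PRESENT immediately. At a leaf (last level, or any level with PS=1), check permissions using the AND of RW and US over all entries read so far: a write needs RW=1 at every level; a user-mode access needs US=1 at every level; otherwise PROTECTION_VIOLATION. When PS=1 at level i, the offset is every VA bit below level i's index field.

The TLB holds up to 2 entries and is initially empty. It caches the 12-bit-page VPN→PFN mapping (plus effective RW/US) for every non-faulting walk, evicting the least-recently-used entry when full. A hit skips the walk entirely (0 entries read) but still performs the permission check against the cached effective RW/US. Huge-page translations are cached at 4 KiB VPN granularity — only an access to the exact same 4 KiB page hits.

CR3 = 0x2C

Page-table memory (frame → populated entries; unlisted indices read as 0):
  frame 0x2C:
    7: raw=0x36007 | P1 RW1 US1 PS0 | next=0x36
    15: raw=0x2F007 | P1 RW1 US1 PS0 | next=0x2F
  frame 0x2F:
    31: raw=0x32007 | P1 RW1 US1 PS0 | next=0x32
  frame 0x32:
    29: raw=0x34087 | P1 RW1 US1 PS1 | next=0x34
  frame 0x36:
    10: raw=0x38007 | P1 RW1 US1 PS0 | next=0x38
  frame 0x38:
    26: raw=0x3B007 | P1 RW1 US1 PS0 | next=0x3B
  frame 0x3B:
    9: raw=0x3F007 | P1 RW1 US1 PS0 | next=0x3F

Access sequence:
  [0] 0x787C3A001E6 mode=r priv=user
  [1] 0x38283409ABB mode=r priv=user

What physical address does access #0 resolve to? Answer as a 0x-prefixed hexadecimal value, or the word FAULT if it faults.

Walk each access:
#0 VA=0x787C3A001E6 (r,user):
  lvl0: tbl 0x2C, slot 15 ⇒ 0x2F007 (P1/RW1/US1/PS0)
  lvl1: tbl 0x2F, slot 31 ⇒ 0x32007 (P1/RW1/US1/PS0)
  lvl2: tbl 0x32, slot 29 ⇒ 0x34087 (P1/RW1/US1/PS1)
  → PA=0x341E6 (huge @L2)  (3 entries read)
#1 VA=0x38283409ABB (r,user):
  lvl0: tbl 0x2C, slot 7 ⇒ 0x36007 (P1/RW1/US1/PS0)
  lvl1: tbl 0x36, slot 10 ⇒ 0x38007 (P1/RW1/US1/PS0)
  lvl2: tbl 0x38, slot 26 ⇒ 0x3B007 (P1/RW1/US1/PS0)
  lvl3: tbl 0x3B, slot 9 ⇒ 0x3F007 (P1/RW1/US1/PS0)
  → PA=0x3FABB  (4 entries read)

Access #0 PA: 0x341E6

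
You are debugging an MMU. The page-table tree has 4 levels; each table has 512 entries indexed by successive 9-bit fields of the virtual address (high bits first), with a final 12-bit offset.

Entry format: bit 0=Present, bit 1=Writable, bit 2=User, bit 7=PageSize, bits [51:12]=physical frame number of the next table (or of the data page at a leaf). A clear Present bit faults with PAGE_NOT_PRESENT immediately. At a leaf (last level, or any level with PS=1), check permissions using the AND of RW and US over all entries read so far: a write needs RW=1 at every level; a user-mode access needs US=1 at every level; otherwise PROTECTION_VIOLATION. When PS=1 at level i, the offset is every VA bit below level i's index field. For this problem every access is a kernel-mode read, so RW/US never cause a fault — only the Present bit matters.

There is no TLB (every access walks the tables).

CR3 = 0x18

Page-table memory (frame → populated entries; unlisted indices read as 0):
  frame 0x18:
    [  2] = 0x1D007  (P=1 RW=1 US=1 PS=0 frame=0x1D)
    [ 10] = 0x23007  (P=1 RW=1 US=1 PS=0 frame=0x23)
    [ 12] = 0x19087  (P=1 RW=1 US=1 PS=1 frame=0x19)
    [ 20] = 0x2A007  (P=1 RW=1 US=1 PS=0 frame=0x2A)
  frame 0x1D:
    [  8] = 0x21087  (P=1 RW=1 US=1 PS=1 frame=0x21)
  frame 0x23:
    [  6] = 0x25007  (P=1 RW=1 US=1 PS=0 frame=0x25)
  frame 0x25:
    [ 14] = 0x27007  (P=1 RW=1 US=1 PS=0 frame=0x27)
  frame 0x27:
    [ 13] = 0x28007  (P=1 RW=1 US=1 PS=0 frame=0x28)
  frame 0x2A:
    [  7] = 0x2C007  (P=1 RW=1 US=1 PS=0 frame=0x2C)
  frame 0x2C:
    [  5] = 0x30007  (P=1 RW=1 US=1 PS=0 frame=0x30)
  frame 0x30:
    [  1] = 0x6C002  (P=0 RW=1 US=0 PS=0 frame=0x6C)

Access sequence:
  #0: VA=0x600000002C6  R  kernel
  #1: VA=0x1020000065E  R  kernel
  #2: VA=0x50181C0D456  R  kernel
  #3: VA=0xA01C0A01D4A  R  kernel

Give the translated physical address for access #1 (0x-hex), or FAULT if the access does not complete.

Trace:
#0 VA=0x600000002C6 (r,kernel):
  lvl0: tbl 0x18, slot 12 ⇒ 0x19087 (P1/RW1/US1/PS1)
  ✓ 0x192C6 (huge @L0)  — 1 lookups
#1 VA=0x1020000065E (r,kernel):
  lvl0: tbl 0x18, slot 2 ⇒ 0x1D007 (P1/RW1/US1/PS0)
  lvl1: tbl 0x1D, slot 8 ⇒ 0x21087 (P1/RW1/US1/PS1)
  ✓ 0x2165E (huge @L1)  — 2 lookups
#2 VA=0x50181C0D456 (r,kernel):
  lvl0: tbl 0x18, slot 10 ⇒ 0x23007 (P1/RW1/US1/PS0)
  lvl1: tbl 0x23, slot 6 ⇒ 0x25007 (P1/RW1/US1/PS0)
  lvl2: tbl 0x25, slot 14 ⇒ 0x27007 (P1/RW1/US1/PS0)
  lvl3: tbl 0x27, slot 13 ⇒ 0x28007 (P1/RW1/US1/PS0)
  ✓ 0x28456  — 4 lookups
#3 VA=0xA01C0A01D4A (r,kernel):
  lvl0: tbl 0x18, slot 20 ⇒ 0x2A007 (P1/RW1/US1/PS0)
  lvl1: tbl 0x2A, slot 7 ⇒ 0x2C007 (P1/RW1/US1/PS0)
  lvl2: tbl 0x2C, slot 5 ⇒ 0x30007 (P1/RW1/US1/PS0)
  lvl3: tbl 0x30, slot 1 ⇒ 0x6C002 (P0/RW1/US0/PS0)
  ✗ PAGE_NOT_PRESENT  [4 reads]

Access #1 PA: 0x2165E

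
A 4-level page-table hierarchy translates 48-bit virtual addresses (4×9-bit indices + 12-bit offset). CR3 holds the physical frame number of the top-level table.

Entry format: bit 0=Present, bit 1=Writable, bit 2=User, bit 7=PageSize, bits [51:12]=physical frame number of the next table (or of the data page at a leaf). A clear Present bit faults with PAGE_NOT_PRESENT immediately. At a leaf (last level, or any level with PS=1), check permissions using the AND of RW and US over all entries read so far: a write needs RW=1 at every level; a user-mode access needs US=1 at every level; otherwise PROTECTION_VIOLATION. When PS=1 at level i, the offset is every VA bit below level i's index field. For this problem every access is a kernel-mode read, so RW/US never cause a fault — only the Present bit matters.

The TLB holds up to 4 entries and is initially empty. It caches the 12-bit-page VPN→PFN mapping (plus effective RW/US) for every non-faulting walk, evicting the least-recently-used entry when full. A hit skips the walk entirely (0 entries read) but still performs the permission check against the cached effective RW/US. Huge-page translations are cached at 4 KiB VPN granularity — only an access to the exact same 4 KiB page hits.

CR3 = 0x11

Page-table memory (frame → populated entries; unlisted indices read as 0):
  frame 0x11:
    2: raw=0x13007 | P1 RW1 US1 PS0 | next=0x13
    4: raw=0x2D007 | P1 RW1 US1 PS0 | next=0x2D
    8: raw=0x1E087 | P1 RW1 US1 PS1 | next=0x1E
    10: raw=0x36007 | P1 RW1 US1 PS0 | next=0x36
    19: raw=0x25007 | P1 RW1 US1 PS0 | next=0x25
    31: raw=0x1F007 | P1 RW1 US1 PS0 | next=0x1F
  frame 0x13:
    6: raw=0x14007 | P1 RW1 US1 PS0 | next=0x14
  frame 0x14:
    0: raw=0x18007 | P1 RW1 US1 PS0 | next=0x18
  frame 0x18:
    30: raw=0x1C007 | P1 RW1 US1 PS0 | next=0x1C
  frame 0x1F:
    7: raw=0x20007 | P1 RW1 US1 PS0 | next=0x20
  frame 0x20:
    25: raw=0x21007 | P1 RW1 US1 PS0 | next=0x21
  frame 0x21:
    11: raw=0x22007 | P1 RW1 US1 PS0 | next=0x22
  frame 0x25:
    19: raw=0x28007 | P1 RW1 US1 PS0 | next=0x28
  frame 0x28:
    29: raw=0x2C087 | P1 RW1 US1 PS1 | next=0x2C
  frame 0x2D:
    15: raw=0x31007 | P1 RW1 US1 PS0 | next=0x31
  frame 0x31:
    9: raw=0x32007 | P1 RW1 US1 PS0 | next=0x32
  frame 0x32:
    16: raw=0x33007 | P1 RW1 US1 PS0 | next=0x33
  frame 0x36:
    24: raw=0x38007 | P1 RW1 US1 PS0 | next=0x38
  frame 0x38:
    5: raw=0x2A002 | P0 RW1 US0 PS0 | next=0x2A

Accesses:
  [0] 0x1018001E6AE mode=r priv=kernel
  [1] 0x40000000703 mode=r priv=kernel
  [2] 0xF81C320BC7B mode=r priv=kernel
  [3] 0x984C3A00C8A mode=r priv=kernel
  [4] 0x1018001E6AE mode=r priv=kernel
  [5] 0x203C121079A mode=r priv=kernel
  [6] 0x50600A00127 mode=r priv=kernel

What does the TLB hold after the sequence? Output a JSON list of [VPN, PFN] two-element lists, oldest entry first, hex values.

Walk each access:
#0 VA=0x1018001E6AE (r,kernel):
  [0] read 0x11 idx=2: raw=0x13007 flags P=1 W=1 U=1 S=0
  [1] read 0x13 idx=6: raw=0x14007 flags P=1 W=1 U=1 S=0
  [2] read 0x14 idx=0: raw=0x18007 flags P=1 W=1 U=1 S=0
  [3] read 0x18 idx=30: raw=0x1C007 flags P=1 W=1 U=1 S=0
  ✓ 0x1C6AE  — 4 lookups
#1 VA=0x40000000703 (r,kernel):
  [0] read 0x11 idx=8: raw=0x1E087 flags P=1 W=1 U=1 S=1
  ✓ 0x1E703 (huge @L0)  — 1 lookups
#2 VA=0xF81C320BC7B (r,kernel):
  [0] read 0x11 idx=31: raw=0x1F007 flags P=1 W=1 U=1 S=0
  [1] read 0x1F idx=7: raw=0x20007 flags P=1 W=1 U=1 S=0
  [2] read 0x20 idx=25: raw=0x21007 flags P=1 W=1 U=1 S=0
  [3] read 0x21 idx=11: raw=0x22007 flags P=1 W=1 U=1 S=0
  ✓ 0x22C7B  — 4 lookups
#3 VA=0x984C3A00C8A (r,kernel):
  [0] read 0x11 idx=19: raw=0x25007 flags P=1 W=1 U=1 S=0
  [1] read 0x25 idx=19: raw=0x28007 flags P=1 W=1 U=1 S=0
  [2] read 0x28 idx=29: raw=0x2C087 flags P=1 W=1 U=1 S=1
  ✓ 0x2CC8A (huge @L2)  — 3 lookups
#4 VA=0x1018001E6AE (r,kernel):
  TLB hit vpn=0x1018001E → PA=0x1C6AE
#5 VA=0x203C121079A (r,kernel):
  [0] read 0x11 idx=4: raw=0x2D007 flags P=1 W=1 U=1 S=0
  [1] read 0x2D idx=15: raw=0x31007 flags P=1 W=1 U=1 S=0
  [2] read 0x31 idx=9: raw=0x32007 flags P=1 W=1 U=1 S=0
  [3] read 0x32 idx=16: raw=0x33007 flags P=1 W=1 U=1 S=0
  ✓ 0x3379A  — 4 lookups
#6 VA=0x50600A00127 (r,kernel):
  [0] read 0x11 idx=10: raw=0x36007 flags P=1 W=1 U=1 S=0
  [1] read 0x36 idx=24: raw=0x38007 flags P=1 W=1 U=1 S=0
  [2] read 0x38 idx=5: raw=0x2A002 flags P=0 W=1 U=0 S=0
  ✗ PAGE_NOT_PRESENT  [3 reads]

TLB: [["0xF81C320B", "0x22"], ["0x984C3A00", "0x2C"], ["0x1018001E", "0x1C"], ["0x203C1210", "0x33"]]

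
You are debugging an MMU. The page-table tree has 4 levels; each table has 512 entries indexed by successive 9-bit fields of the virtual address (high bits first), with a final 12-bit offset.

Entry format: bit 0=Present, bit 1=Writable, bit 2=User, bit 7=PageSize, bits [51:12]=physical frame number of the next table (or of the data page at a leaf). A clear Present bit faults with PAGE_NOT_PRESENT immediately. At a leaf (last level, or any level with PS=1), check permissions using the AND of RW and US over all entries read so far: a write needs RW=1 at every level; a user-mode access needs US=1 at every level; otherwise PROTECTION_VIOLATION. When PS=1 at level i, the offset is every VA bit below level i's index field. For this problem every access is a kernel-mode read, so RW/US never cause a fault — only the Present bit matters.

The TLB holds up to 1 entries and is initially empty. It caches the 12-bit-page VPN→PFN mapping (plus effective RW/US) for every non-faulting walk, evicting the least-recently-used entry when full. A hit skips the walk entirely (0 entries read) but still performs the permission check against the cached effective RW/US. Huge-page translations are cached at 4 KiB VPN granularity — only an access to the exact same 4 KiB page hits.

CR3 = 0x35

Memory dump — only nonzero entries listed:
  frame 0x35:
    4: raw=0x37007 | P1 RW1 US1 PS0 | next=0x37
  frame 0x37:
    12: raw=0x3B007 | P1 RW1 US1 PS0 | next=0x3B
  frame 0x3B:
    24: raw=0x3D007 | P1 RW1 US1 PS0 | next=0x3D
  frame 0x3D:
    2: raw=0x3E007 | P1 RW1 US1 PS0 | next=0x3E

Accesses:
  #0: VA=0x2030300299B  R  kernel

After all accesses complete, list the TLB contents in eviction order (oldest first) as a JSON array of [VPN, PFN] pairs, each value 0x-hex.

Per-access translation:
#0 VA=0x2030300299B (r,kernel):
  [0] read 0x35 idx=4: raw=0x37007 flags P=1 W=1 U=1 S=0
  [1] read 0x37 idx=12: raw=0x3B007 flags P=1 W=1 U=1 S=0
  [2] read 0x3B idx=24: raw=0x3D007 flags P=1 W=1 U=1 S=0
  [3] read 0x3D idx=2: raw=0x3E007 flags P=1 W=1 U=1 S=0
  ⇒ phys 0x3E99B  [4 reads]

TLB: [["0x20303002", "0x3E"]]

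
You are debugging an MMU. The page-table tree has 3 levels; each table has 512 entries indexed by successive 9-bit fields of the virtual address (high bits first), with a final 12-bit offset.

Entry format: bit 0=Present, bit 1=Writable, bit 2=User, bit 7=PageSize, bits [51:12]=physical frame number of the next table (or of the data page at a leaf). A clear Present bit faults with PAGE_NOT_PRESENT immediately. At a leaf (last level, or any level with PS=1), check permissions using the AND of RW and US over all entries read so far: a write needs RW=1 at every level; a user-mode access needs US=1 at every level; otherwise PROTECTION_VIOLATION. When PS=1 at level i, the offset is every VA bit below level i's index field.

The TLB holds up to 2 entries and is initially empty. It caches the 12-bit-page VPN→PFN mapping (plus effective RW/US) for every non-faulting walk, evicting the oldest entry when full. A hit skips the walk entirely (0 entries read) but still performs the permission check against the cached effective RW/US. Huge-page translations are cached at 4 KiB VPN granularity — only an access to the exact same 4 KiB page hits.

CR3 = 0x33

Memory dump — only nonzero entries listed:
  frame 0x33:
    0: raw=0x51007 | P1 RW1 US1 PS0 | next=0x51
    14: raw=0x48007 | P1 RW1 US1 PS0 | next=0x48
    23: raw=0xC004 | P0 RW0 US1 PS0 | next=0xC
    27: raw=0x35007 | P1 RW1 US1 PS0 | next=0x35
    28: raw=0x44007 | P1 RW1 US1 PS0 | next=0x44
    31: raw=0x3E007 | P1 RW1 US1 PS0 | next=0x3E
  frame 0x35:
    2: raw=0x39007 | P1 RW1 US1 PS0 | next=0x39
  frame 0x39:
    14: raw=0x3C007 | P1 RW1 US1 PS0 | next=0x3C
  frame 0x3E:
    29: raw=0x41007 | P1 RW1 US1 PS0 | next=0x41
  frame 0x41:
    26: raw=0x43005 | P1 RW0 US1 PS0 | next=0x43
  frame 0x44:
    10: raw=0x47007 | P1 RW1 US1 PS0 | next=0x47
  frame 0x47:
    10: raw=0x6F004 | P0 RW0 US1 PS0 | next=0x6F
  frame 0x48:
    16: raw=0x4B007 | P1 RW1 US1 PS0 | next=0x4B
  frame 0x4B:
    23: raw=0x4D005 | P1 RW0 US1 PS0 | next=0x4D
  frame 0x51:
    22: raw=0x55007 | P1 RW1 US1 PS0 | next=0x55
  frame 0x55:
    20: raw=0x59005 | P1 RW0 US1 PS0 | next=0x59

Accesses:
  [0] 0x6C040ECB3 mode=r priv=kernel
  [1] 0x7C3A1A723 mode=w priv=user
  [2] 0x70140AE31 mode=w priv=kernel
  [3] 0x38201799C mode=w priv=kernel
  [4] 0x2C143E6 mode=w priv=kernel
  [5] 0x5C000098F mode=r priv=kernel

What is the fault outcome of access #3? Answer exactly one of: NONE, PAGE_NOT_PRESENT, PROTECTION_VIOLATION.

Per-access translation:
#0 VA=0x6C040ECB3 (r,kernel):
  L0 @0x33[27] → 0x35007  P=1,RW=1,US=1,PS=0
  L1 @0x35[2] → 0x39007  P=1,RW=1,US=1,PS=0
  L2 @0x39[14] → 0x3C007  P=1,RW=1,US=1,PS=0
  ✓ 0x3CCB3  — 3 lookups
#1 VA=0x7C3A1A723 (w,user):
  L0 @0x33[31] → 0x3E007  P=1,RW=1,US=1,PS=0
  L1 @0x3E[29] → 0x41007  P=1,RW=1,US=1,PS=0
  L2 @0x41[26] → 0x43005  P=1,RW=0,US=1,PS=0
  ✗ PROTECTION_VIOLATION  [3 reads]
#2 VA=0x70140AE31 (w,kernel):
  L0 @0x33[28] → 0x44007  P=1,RW=1,US=1,PS=0
  L1 @0x44[10] → 0x47007  P=1,RW=1,US=1,PS=0
  L2 @0x47[10] → 0x6F004  P=0,RW=0,US=1,PS=0
  ✗ PAGE_NOT_PRESENT  [3 reads]
#3 VA=0x38201799C (w,kernel):
  L0 @0x33[14] → 0x48007  P=1,RW=1,US=1,PS=0
  L1 @0x48[16] → 0x4B007  P=1,RW=1,US=1,PS=0
  L2 @0x4B[23] → 0x4D005  P=1,RW=0,US=1,PS=0
  ✗ PROTECTION_VIOLATION  [3 reads]
#4 VA=0x2C143E6 (w,kernel):
  L0 @0x33[0] → 0x51007  P=1,RW=1,US=1,PS=0
  L1 @0x51[22] → 0x55007  P=1,RW=1,US=1,PS=0
  L2 @0x55[20] → 0x59005  P=1,RW=0,US=1,PS=0
  ✗ PROTECTION_VIOLATION  [3 reads]
#5 VA=0x5C000098F (r,kernel):
  L0 @0x33[23] → 0xC004  P=0,RW=0,US=1,PS=0
  ✗ PAGE_NOT_PRESENT  [1 reads]

Access #3 fault: PROTECTION_VIOLATION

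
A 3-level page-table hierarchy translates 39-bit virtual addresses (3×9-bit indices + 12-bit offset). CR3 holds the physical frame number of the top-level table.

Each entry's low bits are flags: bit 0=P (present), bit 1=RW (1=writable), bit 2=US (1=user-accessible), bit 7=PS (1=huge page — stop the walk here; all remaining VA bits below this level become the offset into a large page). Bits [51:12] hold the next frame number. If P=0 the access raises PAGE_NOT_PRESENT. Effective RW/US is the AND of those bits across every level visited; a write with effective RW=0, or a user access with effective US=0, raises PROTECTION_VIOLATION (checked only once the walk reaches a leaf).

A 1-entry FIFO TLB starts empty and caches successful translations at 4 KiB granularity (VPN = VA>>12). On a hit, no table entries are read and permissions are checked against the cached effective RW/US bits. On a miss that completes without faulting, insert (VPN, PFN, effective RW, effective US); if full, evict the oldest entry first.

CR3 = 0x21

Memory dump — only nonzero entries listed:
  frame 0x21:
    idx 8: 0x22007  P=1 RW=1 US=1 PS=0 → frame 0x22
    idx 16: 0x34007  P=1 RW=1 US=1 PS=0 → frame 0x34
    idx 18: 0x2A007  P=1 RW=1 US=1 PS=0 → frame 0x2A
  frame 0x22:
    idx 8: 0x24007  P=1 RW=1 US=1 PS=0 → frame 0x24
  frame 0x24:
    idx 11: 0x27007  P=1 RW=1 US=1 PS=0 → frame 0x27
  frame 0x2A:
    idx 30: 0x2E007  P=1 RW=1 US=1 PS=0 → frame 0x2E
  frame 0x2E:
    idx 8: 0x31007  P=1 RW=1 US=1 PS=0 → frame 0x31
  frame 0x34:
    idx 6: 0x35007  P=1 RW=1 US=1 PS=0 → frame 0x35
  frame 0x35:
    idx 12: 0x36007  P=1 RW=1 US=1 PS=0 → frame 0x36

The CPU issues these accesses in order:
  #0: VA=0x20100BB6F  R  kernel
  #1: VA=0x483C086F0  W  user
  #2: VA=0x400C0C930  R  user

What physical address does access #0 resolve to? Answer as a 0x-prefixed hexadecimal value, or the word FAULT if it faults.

Trace:
#0 VA=0x20100BB6F (r,kernel):
  L0: frame=0x21 idx=8 entry=0x22007 [P=1 RW=1 US=1 PS=0]
  L1: frame=0x22 idx=8 entry=0x24007 [P=1 RW=1 US=1 PS=0]
  L2: frame=0x24 idx=11 entry=0x27007 [P=1 RW=1 US=1 PS=0]
  → PA=0x27B6F  (3 entries read)
#1 VA=0x483C086F0 (w,user):
  L0: frame=0x21 idx=18 entry=0x2A007 [P=1 RW=1 US=1 PS=0]
  L1: frame=0x2A idx=30 entry=0x2E007 [P=1 RW=1 US=1 PS=0]
  L2: frame=0x2E idx=8 entry=0x31007 [P=1 RW=1 US=1 PS=0]
  → PA=0x316F0  (3 entries read)
#2 VA=0x400C0C930 (r,user):
  L0: frame=0x21 idx=16 entry=0x34007 [P=1 RW=1 US=1 PS=0]
  L1: frame=0x34 idx=6 entry=0x35007 [P=1 RW=1 US=1 PS=0]
  L2: frame=0x35 idx=12 entry=0x36007 [P=1 RW=1 US=1 PS=0]
  → PA=0x36930  (3 entries read)

Access #0 PA: 0x27B6F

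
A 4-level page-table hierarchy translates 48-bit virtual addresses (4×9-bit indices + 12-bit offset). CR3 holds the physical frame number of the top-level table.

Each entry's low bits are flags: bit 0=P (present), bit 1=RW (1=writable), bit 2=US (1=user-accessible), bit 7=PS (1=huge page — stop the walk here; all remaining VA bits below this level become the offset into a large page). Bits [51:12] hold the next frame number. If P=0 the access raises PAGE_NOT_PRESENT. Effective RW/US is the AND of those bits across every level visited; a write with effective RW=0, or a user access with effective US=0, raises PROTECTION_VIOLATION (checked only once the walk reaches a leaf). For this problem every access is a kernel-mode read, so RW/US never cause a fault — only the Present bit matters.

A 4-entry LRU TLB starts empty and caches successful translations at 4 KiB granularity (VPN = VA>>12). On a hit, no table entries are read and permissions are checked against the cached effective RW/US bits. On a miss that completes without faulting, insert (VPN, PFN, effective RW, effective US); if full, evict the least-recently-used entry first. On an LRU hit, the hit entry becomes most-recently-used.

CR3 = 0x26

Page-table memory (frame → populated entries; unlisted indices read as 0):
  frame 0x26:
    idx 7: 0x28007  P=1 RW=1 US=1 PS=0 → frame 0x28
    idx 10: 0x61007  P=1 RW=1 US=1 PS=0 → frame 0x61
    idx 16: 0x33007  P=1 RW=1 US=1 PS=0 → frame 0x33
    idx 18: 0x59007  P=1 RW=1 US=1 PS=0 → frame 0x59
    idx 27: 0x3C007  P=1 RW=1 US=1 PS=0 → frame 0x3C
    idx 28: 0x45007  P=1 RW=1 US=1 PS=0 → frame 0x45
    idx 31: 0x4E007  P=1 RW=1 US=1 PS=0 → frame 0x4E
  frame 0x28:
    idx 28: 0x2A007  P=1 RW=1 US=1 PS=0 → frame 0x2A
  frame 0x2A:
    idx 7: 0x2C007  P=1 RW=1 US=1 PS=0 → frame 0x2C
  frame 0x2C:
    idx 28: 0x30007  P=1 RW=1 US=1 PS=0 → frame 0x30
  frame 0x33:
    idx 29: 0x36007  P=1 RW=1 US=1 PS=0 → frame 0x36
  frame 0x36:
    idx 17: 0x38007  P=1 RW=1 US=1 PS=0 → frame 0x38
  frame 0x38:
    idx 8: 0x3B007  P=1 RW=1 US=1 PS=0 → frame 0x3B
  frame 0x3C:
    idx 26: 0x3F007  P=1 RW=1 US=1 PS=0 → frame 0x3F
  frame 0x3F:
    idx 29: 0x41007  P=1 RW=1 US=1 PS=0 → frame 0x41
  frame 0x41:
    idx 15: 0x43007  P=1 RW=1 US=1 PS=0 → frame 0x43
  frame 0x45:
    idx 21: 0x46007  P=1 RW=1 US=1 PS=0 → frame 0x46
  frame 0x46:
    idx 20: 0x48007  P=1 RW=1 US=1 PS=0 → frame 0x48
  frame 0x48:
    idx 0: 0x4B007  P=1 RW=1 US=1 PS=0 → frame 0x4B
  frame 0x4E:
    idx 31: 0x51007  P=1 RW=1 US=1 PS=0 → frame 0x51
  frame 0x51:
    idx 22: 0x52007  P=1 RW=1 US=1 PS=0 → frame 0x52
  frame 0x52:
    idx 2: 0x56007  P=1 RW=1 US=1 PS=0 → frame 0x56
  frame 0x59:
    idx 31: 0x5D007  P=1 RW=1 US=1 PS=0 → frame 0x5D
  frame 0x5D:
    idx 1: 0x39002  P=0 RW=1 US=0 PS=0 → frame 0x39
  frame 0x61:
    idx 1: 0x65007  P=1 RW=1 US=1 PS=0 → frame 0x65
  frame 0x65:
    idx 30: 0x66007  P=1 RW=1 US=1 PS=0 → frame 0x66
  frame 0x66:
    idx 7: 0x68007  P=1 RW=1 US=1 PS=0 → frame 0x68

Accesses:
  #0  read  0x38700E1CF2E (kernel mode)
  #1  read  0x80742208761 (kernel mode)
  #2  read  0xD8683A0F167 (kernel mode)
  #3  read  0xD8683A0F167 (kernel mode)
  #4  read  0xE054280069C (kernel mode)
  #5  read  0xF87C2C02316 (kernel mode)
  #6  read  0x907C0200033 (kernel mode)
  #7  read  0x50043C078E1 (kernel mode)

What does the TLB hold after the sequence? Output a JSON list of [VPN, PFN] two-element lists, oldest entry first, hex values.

Per-access translation:
#0 VA=0x38700E1CF2E (r,kernel):
  [0] read 0x26 idx=7: raw=0x28007 flags P=1 W=1 U=1 S=0
  [1] read 0x28 idx=28: raw=0x2A007 flags P=1 W=1 U=1 S=0
  [2] read 0x2A idx=7: raw=0x2C007 flags P=1 W=1 U=1 S=0
  [3] read 0x2C idx=28: raw=0x30007 flags P=1 W=1 U=1 S=0
  ⇒ phys 0x30F2E  [4 reads]
#1 VA=0x80742208761 (r,kernel):
  [0] read 0x26 idx=16: raw=0x33007 flags P=1 W=1 U=1 S=0
  [1] read 0x33 idx=29: raw=0x36007 flags P=1 W=1 U=1 S=0
  [2] read 0x36 idx=17: raw=0x38007 flags P=1 W=1 U=1 S=0
  [3] read 0x38 idx=8: raw=0x3B007 flags P=1 W=1 U=1 S=0
  ⇒ phys 0x3B761  [4 reads]
#2 VA=0xD8683A0F167 (r,kernel):
  [0] read 0x26 idx=27: raw=0x3C007 flags P=1 W=1 U=1 S=0
  [1] read 0x3C idx=26: raw=0x3F007 flags P=1 W=1 U=1 S=0
  [2] read 0x3F idx=29: raw=0x41007 flags P=1 W=1 U=1 S=0
  [3] read 0x41 idx=15: raw=0x43007 flags P=1 W=1 U=1 S=0
  ⇒ phys 0x43167  [4 reads]
#3 VA=0xD8683A0F167 (r,kernel):
  TLB hit vpn=0xD8683A0F → PA=0x43167
#4 VA=0xE054280069C (r,kernel):
  [0] read 0x26 idx=28: raw=0x45007 flags P=1 W=1 U=1 S=0
  [1] read 0x45 idx=21: raw=0x46007 flags P=1 W=1 U=1 S=0
  [2] read 0x46 idx=20: raw=0x48007 flags P=1 W=1 U=1 S=0
  [3] read 0x48 idx=0: raw=0x4B007 flags P=1 W=1 U=1 S=0
  ⇒ phys 0x4B69C  [4 reads]
#5 VA=0xF87C2C02316 (r,kernel):
  [0] read 0x26 idx=31: raw=0x4E007 flags P=1 W=1 U=1 S=0
  [1] read 0x4E idx=31: raw=0x51007 flags P=1 W=1 U=1 S=0
  [2] read 0x51 idx=22: raw=0x52007 flags P=1 W=1 U=1 S=0
  [3] read 0x52 idx=2: raw=0x56007 flags P=1 W=1 U=1 S=0
  ⇒ phys 0x56316  [4 reads]
#6 VA=0x907C0200033 (r,kernel):
  [0] read 0x26 idx=18: raw=0x59007 flags P=1 W=1 U=1 S=0
  [1] read 0x59 idx=31: raw=0x5D007 flags P=1 W=1 U=1 S=0
  [2] read 0x5D idx=1: raw=0x39002 flags P=0 W=1 U=0 S=0
  ⇒ fault: PAGE_NOT_PRESENT  — 3 lookups
#7 VA=0x50043C078E1 (r,kernel):
  [0] read 0x26 idx=10: raw=0x61007 flags P=1 W=1 U=1 S=0
  [1] read 0x61 idx=1: raw=0x65007 flags P=1 W=1 U=1 S=0
  [2] read 0x65 idx=30: raw=0x66007 flags P=1 W=1 U=1 S=0
  [3] read 0x66 idx=7: raw=0x68007 flags P=1 W=1 U=1 S=0
  ⇒ phys 0x688E1  [4 reads]

TLB: [["0xD8683A0F", "0x43"], ["0xE0542800", "0x4B"], ["0xF87C2C02", "0x56"], ["0x50043C07", "0x68"]]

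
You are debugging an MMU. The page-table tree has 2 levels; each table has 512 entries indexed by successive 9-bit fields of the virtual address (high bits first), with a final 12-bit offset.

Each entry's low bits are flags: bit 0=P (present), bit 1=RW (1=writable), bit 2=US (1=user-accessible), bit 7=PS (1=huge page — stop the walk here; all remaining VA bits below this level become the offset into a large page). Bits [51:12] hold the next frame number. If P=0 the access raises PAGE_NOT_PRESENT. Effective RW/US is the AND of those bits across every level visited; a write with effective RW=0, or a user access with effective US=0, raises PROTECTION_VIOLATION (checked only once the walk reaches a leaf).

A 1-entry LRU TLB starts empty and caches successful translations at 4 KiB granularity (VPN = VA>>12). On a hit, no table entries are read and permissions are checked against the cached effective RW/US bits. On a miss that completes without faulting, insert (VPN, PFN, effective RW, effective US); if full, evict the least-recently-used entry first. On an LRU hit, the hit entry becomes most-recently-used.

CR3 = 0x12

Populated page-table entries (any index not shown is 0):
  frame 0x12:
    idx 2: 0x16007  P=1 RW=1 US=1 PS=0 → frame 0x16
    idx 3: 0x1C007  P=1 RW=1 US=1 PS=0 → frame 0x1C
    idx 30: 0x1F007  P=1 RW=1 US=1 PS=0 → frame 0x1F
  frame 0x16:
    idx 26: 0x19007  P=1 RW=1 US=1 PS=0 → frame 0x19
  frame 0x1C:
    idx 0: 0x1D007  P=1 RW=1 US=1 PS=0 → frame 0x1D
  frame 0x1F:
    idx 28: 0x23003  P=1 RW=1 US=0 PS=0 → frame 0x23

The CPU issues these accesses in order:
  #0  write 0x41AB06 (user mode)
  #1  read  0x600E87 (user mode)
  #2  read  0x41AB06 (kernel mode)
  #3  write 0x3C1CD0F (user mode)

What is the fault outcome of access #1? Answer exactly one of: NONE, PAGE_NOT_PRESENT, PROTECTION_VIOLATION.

Trace:
#0 VA=0x41AB06 (w,user):
  L0 @0x12[2] → 0x16007  P=1,RW=1,US=1,PS=0
  L1 @0x16[26] → 0x19007  P=1,RW=1,US=1,PS=0
  → PA=0x19B06  (2 entries read)
#1 VA=0x600E87 (r,user):
  L0 @0x12[3] → 0x1C007  P=1,RW=1,US=1,PS=0
  L1 @0x1C[0] → 0x1D007  P=1,RW=1,US=1,PS=0
  → PA=0x1DE87  (2 entries read)
#2 VA=0x41AB06 (r,kernel):
  L0 @0x12[2] → 0x16007  P=1,RW=1,US=1,PS=0
  L1 @0x16[26] → 0x19007  P=1,RW=1,US=1,PS=0
  → PA=0x19B06  (2 entries read)
#3 VA=0x3C1CD0F (w,user):
  L0 @0x12[30] → 0x1F007  P=1,RW=1,US=1,PS=0
  L1 @0x1F[28] → 0x23003  P=1,RW=1,US=0,PS=0
  ✗ PROTECTION_VIOLATION  [2 reads]

Access #1 fault: NONE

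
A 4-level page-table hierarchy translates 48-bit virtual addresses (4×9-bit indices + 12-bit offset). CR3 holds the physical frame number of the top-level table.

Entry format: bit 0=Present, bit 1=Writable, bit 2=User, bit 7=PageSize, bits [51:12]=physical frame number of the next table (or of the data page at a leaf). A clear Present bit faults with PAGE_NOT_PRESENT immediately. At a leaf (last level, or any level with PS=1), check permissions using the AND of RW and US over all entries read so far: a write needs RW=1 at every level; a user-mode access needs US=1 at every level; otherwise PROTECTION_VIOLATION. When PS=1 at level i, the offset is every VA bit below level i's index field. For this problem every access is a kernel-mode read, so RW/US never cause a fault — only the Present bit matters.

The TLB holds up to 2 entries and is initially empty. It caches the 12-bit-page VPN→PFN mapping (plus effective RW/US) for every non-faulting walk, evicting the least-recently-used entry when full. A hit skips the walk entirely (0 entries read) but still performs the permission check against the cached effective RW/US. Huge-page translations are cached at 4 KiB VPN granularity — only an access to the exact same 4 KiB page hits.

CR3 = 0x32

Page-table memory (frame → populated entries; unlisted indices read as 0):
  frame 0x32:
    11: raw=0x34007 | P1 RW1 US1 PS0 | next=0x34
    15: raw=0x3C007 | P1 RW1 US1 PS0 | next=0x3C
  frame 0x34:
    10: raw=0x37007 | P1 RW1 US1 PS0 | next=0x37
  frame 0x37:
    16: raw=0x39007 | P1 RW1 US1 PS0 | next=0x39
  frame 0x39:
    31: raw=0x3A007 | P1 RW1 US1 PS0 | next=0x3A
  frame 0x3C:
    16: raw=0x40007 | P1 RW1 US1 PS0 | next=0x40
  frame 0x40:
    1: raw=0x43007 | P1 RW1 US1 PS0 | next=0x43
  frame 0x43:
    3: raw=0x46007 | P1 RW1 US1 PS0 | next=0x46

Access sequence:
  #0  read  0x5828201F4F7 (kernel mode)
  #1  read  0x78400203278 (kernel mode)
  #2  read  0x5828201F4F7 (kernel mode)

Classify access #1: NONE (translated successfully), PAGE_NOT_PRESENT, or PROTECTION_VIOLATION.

Per-access translation:
#0 VA=0x5828201F4F7 (r,kernel):
  L0 @0x32[11] → 0x34007  P=1,RW=1,US=1,PS=0
  L1 @0x34[10] → 0x37007  P=1,RW=1,US=1,PS=0
  L2 @0x37[16] → 0x39007  P=1,RW=1,US=1,PS=0
  L3 @0x39[31] → 0x3A007  P=1,RW=1,US=1,PS=0
  → PA=0x3A4F7  (4 entries read)
#1 VA=0x78400203278 (r,kernel):
  L0 @0x32[15] → 0x3C007  P=1,RW=1,US=1,PS=0
  L1 @0x3C[16] → 0x40007  P=1,RW=1,US=1,PS=0
  L2 @0x40[1] → 0x43007  P=1,RW=1,US=1,PS=0
  L3 @0x43[3] → 0x46007  P=1,RW=1,US=1,PS=0
  → PA=0x46278  (4 entries read)
#2 VA=0x5828201F4F7 (r,kernel):
  TLB hit vpn=0x5828201F → PA=0x3A4F7

Access #1 fault: NONE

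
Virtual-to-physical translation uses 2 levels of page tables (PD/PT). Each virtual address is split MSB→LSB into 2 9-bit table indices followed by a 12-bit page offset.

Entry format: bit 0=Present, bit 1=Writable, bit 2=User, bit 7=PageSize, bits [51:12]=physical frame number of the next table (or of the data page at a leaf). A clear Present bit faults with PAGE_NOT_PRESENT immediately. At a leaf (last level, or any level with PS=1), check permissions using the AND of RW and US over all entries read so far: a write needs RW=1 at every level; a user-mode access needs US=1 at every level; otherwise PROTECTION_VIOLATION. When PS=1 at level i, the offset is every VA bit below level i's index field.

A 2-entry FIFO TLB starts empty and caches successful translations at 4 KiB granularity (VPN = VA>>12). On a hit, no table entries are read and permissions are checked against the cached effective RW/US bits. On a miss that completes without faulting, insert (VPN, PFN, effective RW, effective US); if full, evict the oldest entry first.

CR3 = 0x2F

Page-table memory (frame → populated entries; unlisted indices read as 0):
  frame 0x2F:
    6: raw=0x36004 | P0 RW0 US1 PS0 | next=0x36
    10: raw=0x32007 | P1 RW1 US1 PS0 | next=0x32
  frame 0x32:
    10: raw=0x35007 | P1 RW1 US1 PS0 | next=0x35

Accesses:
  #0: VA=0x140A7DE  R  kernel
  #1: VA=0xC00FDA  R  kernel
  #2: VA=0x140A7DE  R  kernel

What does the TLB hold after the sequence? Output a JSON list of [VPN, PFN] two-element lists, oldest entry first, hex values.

Walk each access:
#0 VA=0x140A7DE (r,kernel):
  lvl0: tbl 0x2F, slot 10 ⇒ 0x32007 (P1/RW1/US1/PS0)
  lvl1: tbl 0x32, slot 10 ⇒ 0x35007 (P1/RW1/US1/PS0)
  → PA=0x357DE  (2 entries read)
#1 VA=0xC00FDA (r,kernel):
  lvl0: tbl 0x2F, slot 6 ⇒ 0x36004 (P0/RW0/US1/PS0)
  → PAGE_NOT_PRESENT  (1 entries read)
#2 VA=0x140A7DE (r,kernel):
  TLB hit vpn=0x140A → PA=0x357DE

TLB: [["0x140A", "0x35"]]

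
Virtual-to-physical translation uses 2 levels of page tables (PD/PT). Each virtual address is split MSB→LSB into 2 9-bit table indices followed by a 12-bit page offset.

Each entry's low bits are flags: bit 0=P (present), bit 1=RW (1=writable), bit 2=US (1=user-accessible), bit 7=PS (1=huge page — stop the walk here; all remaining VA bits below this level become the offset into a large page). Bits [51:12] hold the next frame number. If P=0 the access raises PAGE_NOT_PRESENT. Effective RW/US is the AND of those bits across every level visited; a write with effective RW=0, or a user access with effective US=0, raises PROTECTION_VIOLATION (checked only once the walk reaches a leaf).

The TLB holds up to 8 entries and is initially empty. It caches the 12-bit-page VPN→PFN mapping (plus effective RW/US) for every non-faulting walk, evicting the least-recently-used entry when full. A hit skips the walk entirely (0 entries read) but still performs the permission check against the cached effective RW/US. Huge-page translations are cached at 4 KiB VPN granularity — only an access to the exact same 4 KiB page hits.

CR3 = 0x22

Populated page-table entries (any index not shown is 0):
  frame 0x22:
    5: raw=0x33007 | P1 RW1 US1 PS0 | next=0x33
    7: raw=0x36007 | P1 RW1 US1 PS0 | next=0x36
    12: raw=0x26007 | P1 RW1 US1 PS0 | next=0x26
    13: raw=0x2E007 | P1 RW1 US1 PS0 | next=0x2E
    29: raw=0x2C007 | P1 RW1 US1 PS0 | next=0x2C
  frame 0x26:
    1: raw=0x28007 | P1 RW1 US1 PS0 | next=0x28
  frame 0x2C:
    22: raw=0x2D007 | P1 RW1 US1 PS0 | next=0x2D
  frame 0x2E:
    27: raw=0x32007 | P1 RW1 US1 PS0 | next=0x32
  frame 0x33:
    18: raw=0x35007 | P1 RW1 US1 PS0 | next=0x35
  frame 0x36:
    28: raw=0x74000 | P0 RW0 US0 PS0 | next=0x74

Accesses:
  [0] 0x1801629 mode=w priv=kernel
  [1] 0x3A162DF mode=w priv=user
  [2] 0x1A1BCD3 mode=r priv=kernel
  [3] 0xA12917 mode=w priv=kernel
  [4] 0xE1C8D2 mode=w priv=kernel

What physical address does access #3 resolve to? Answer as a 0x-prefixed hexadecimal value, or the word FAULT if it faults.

Walk each access:
#0 VA=0x1801629 (w,kernel):
  [0] read 0x22 idx=12: raw=0x26007 flags P=1 W=1 U=1 S=0
  [1] read 0x26 idx=1: raw=0x28007 flags P=1 W=1 U=1 S=0
  → PA=0x28629  (2 entries read)
#1 VA=0x3A162DF (w,user):
  [0] read 0x22 idx=29: raw=0x2C007 flags P=1 W=1 U=1 S=0
  [1] read 0x2C idx=22: raw=0x2D007 flags P=1 W=1 U=1 S=0
  → PA=0x2D2DF  (2 entries read)
#2 VA=0x1A1BCD3 (r,kernel):
  [0] read 0x22 idx=13: raw=0x2E007 flags P=1 W=1 U=1 S=0
  [1] read 0x2E idx=27: raw=0x32007 flags P=1 W=1 U=1 S=0
  → PA=0x32CD3  (2 entries read)
#3 VA=0xA12917 (w,kernel):
  [0] read 0x22 idx=5: raw=0x33007 flags P=1 W=1 U=1 S=0
  [1] read 0x33 idx=18: raw=0x35007 flags P=1 W=1 U=1 S=0
  → PA=0x35917  (2 entries read)
#4 VA=0xE1C8D2 (w,kernel):
  [0] read 0x22 idx=7: raw=0x36007 flags P=1 W=1 U=1 S=0
  [1] read 0x36 idx=28: raw=0x74000 flags P=0 W=0 U=0 S=0
  → PAGE_NOT_PRESENT  (2 entries read)

Access #3 PA: 0x35917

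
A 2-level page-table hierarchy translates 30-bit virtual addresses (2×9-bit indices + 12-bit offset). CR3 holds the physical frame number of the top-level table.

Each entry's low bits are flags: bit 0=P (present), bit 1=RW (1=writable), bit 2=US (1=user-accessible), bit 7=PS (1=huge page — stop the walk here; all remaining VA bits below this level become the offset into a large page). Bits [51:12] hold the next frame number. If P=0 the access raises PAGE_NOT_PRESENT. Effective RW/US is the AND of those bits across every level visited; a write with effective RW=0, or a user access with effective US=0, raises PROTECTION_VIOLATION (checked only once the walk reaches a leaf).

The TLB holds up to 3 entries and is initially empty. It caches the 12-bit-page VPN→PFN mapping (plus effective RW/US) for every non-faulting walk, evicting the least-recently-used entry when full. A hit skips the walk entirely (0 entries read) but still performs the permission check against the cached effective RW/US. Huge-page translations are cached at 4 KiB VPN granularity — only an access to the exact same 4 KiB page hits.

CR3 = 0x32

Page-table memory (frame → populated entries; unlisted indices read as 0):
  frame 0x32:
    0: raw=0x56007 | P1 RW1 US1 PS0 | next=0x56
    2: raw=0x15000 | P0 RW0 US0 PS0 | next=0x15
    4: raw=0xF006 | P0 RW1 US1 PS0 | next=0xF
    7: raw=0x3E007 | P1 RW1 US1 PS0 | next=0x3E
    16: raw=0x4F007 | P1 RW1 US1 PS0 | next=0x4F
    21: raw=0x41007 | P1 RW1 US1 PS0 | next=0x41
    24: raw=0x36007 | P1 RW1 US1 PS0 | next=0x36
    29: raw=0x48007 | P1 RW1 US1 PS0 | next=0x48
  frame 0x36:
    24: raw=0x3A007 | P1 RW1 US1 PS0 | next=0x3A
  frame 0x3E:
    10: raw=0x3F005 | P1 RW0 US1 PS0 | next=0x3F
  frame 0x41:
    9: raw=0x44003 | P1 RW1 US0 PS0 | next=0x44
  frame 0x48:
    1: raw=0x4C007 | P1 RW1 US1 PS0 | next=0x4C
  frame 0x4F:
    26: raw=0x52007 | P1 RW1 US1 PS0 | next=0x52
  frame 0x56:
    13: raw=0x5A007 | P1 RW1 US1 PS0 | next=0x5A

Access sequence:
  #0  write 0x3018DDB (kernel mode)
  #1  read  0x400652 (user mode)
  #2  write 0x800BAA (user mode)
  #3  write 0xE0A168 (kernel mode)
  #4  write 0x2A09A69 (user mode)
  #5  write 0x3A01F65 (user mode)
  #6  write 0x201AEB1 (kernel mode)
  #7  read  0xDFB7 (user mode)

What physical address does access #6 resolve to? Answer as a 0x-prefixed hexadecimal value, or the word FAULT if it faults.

Trace:
#0 VA=0x3018DDB (w,kernel):
  lvl0: tbl 0x32, slot 24 ⇒ 0x36007 (P1/RW1/US1/PS0)
  lvl1: tbl 0x36, slot 24 ⇒ 0x3A007 (P1/RW1/US1/PS0)
  ⇒ phys 0x3ADDB  [2 reads]
#1 VA=0x400652 (r,user):
  lvl0: tbl 0x32, slot 2 ⇒ 0x15000 (P0/RW0/US0/PS0)
  ⇒ fault: PAGE_NOT_PRESENT  — 1 lookups
#2 VA=0x800BAA (w,user):
  lvl0: tbl 0x32, slot 4 ⇒ 0xF006 (P0/RW1/US1/PS0)
  ⇒ fault: PAGE_NOT_PRESENT  — 1 lookups
#3 VA=0xE0A168 (w,kernel):
  lvl0: tbl 0x32, slot 7 ⇒ 0x3E007 (P1/RW1/US1/PS0)
  lvl1: tbl 0x3E, slot 10 ⇒ 0x3F005 (P1/RW0/US1/PS0)
  ⇒ fault: PROTECTION_VIOLATION  — 2 lookups
#4 VA=0x2A09A69 (w,user):
  lvl0: tbl 0x32, slot 21 ⇒ 0x41007 (P1/RW1/US1/PS0)
  lvl1: tbl 0x41, slot 9 ⇒ 0x44003 (P1/RW1/US0/PS0)
  ⇒ fault: PROTECTION_VIOLATION  — 2 lookups
#5 VA=0x3A01F65 (w,user):
  lvl0: tbl 0x32, slot 29 ⇒ 0x48007 (P1/RW1/US1/PS0)
  lvl1: tbl 0x48, slot 1 ⇒ 0x4C007 (P1/RW1/US1/PS0)
  ⇒ phys 0x4CF65  [2 reads]
#6 VA=0x201AEB1 (w,kernel):
  lvl0: tbl 0x32, slot 16 ⇒ 0x4F007 (P1/RW1/US1/PS0)
  lvl1: tbl 0x4F, slot 26 ⇒ 0x52007 (P1/RW1/US1/PS0)
  ⇒ phys 0x52EB1  [2 reads]
#7 VA=0xDFB7 (r,user):
  lvl0: tbl 0x32, slot 0 ⇒ 0x56007 (P1/RW1/US1/PS0)
  lvl1: tbl 0x56, slot 13 ⇒ 0x5A007 (P1/RW1/US1/PS0)
  ⇒ phys 0x5AFB7  [2 reads]

Access #6 PA: 0x52EB1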